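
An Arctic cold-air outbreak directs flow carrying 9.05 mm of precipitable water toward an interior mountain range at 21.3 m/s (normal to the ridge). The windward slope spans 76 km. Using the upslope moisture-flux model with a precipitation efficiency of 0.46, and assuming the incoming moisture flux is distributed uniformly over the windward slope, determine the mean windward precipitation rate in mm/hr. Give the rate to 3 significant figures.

R ≈ 4.20 mm/hr

Incoming column moisture flux per unit ridge length: F = V × PW = 21.3 × 9.05 = 192.765 mm·m/s.
Spread over the 76 km slope with efficiency ε = 0.46: R = ε·F/W = 0.46 × 192.765 / 76000 m = 1.167e-03 mm/s.
R = 1.167e-03 × 3600 = 4.20 mm/hr.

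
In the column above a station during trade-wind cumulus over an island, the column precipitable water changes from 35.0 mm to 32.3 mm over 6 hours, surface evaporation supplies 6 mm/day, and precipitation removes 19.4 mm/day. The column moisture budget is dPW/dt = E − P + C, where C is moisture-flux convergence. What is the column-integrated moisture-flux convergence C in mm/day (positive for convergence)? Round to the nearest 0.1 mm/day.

C ≈ 2.6 mm/day

dPW/dt = (32.3 − 35.0) mm / (6/24 day) = -10.800 mm/day.
C = dPW/dt − E + P = (-10.800) − 6 + 19.4 = 2.6 mm/day.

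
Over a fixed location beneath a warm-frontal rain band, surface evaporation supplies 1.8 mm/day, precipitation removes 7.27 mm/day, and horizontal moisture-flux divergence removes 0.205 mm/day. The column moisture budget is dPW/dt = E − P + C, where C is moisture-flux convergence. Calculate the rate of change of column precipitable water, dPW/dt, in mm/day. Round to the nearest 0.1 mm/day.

dPW/dt = E − P + C = 1.8 − 7.27 + (-0.205) = -5.7 mm/day.

dPW/dt ≈ -5.7 mm/day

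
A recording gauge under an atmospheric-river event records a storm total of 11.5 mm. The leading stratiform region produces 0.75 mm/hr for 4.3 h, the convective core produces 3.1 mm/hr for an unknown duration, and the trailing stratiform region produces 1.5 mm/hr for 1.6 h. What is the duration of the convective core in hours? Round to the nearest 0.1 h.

Known phases: 0.75 × 4.3 + 1.5 × 1.6 = 3.225 + 2.4 = 5.625 mm.
Remaining depth = 11.5 − 5.625 = 5.875 mm.
Duration = 5.875 / 3.1 = 1.9 h.

duration ≈ 1.9 h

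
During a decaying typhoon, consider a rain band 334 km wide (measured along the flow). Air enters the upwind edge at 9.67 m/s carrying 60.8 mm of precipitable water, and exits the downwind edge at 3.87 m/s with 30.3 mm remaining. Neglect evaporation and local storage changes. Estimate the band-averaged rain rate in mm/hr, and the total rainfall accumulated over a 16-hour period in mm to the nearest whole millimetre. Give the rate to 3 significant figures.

Column moisture flux per unit crosswind length is F = V × PW.
Inflow: F_in = 9.67 × 60.8 = 587.936 mm·m/s
Outflow: F_out = 3.87 × 30.3 = 117.261 mm·m/s
Steady-state rate R = (F_in − F_out)/L = (587.936 − 117.261) / 334000 m = 1.409e-03 mm/s.
R = 1.409e-03 × 3600 = 5.07 mm/hr.
Over 16 h: total = 5.07 × 16 = 81.12 ≈ 81 mm.

R ≈ 5.07 mm/hr; total ≈ 81 mm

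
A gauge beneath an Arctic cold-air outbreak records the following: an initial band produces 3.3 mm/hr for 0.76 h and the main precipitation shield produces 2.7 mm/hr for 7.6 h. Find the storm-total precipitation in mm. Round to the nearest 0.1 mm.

Total = Σ Rᵢ Δtᵢ = 3.3 × 0.76 + 2.7 × 7.6
      = 2.508 + 20.52 = 23.0 mm.

total ≈ 23.0 mm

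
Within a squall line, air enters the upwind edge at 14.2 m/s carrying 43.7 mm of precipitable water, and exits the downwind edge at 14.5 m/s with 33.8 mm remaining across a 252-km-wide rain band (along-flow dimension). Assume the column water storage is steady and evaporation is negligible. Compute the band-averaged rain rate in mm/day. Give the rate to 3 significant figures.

R ≈ 44.7 mm/day

Column moisture flux per unit crosswind length is F = V × PW.
Inflow: F_in = 14.2 × 43.7 = 620.54 mm·m/s
Outflow: F_out = 14.5 × 33.8 = 490.1 mm·m/s
Steady-state rate R = (F_in − F_out)/L = (620.54 − 490.1) / 252000 m = 5.176e-04 mm/s.
R = 5.176e-04 × 3600 × 24 = 44.7 mm/day.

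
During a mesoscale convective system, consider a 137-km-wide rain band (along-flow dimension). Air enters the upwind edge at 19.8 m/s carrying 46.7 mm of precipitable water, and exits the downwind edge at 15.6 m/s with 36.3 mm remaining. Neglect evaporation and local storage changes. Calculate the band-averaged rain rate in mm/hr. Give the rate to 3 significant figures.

R ≈ 9.42 mm/hr

Column moisture flux per unit crosswind length is F = V × PW.
Inflow: F_in = 19.8 × 46.7 = 924.66 mm·m/s
Outflow: F_out = 15.6 × 36.3 = 566.28 mm·m/s
Steady-state rate R = (F_in − F_out)/L = (924.66 − 566.28) / 137000 m = 2.616e-03 mm/s.
R = 2.616e-03 × 3600 = 9.42 mm/hr.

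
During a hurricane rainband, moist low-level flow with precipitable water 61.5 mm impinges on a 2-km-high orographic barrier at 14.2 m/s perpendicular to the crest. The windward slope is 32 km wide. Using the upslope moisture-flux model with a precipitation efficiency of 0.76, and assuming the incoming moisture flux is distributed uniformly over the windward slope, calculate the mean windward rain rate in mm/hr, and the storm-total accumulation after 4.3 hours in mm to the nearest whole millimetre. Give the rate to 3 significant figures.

Incoming column moisture flux per unit ridge length: F = V × PW = 14.2 × 61.5 = 873.3 mm·m/s.
Spread over the 32 km slope with efficiency ε = 0.76: R = ε·F/W = 0.76 × 873.3 / 32000 m = 2.074e-02 mm/s.
R = 2.074e-02 × 3600 = 74.7 mm/hr.
Over 4.3 h: total = 74.7 × 4.3 = 321.21 ≈ 321 mm.

R ≈ 74.7 mm/hr; total ≈ 321 mm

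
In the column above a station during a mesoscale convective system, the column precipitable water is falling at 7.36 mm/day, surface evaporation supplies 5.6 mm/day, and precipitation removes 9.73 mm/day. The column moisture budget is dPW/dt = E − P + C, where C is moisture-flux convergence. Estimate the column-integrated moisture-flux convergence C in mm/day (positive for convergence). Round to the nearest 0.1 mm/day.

C ≈ -3.2 mm/day

dPW/dt = -7.36 mm/day.
C = dPW/dt − E + P = (-7.36) − 5.6 + 9.73 = -3.2 mm/day.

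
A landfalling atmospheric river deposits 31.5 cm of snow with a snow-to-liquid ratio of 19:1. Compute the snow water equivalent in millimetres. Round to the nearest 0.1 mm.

SWE ≈ 16.6 mm

SWE = snow depth / ratio = 31.5 cm / 19 = 1.658 cm = 16.6 mm.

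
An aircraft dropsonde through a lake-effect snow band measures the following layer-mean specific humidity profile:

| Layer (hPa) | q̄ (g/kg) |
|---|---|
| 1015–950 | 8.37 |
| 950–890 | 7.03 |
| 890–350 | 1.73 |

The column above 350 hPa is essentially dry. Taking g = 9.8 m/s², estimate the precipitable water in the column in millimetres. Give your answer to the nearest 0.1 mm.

Precipitable water is the column-integrated vapour mass per unit area: PW = (1/g) Σ q̄ Δp, with q in kg/kg and Δp in Pa (1 kg/m² of water = 1 mm).
Layer 1015–950 hPa: Δp = 65 hPa = 6500 Pa, q̄ = 0.00837 kg/kg → 0.00837 × 6500 / 9.8 = 5.55 mm
Layer 950–890 hPa: Δp = 60 hPa = 6000 Pa, q̄ = 0.00703 kg/kg → 0.00703 × 6000 / 9.8 = 4.30 mm
Layer 890–350 hPa: Δp = 540 hPa = 54000 Pa, q̄ = 0.00173 kg/kg → 0.00173 × 54000 / 9.8 = 9.53 mm
PW = 5.55 + 4.30 + 9.53 = 19.38 ≈ 19.4 mm.

PW ≈ 19.4 mm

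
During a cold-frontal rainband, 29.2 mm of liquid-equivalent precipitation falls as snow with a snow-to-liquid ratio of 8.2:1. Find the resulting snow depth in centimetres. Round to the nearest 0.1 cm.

Snow depth = liquid × ratio = 29.2 mm × 8.2 = 239.44 mm = 23.9 cm.

snow depth ≈ 23.9 cm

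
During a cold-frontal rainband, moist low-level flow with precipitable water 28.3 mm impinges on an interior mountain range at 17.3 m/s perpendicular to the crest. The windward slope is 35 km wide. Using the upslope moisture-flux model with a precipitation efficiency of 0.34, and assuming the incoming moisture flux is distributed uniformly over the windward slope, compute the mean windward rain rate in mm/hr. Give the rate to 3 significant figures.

Incoming column moisture flux per unit ridge length: F = V × PW = 17.3 × 28.3 = 489.59 mm·m/s.
Spread over the 35 km slope with efficiency ε = 0.34: R = ε·F/W = 0.34 × 489.59 / 35000 m = 4.756e-03 mm/s.
R = 4.756e-03 × 3600 = 17.1 mm/hr.

R ≈ 17.1 mm/hr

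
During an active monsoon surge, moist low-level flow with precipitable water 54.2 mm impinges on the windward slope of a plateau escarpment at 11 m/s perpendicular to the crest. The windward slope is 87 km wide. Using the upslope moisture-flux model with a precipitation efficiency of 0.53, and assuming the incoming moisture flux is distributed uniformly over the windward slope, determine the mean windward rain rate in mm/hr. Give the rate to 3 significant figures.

R ≈ 13.1 mm/hr

Incoming column moisture flux per unit ridge length: F = V × PW = 11 × 54.2 = 596.2 mm·m/s.
Spread over the 87 km slope with efficiency ε = 0.53: R = ε·F/W = 0.53 × 596.2 / 87000 m = 3.632e-03 mm/s.
R = 3.632e-03 × 3600 = 13.1 mm/hr.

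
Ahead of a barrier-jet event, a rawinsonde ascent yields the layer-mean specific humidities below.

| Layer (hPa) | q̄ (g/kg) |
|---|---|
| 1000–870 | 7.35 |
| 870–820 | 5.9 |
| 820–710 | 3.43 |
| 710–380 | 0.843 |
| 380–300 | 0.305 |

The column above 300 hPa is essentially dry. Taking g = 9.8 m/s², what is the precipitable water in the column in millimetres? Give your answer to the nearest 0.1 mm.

PW ≈ 19.7 mm

Precipitable water is the column-integrated vapour mass per unit area: PW = (1/g) Σ q̄ Δp, with q in kg/kg and Δp in Pa (1 kg/m² of water = 1 mm).
Layer 1000–870 hPa: Δp = 130 hPa = 13000 Pa, q̄ = 0.00735 kg/kg → 0.00735 × 13000 / 9.8 = 9.75 mm
Layer 870–820 hPa: Δp = 50 hPa = 5000 Pa, q̄ = 0.0059 kg/kg → 0.0059 × 5000 / 9.8 = 3.01 mm
Layer 820–710 hPa: Δp = 110 hPa = 11000 Pa, q̄ = 0.00343 kg/kg → 0.00343 × 11000 / 9.8 = 3.85 mm
Layer 710–380 hPa: Δp = 330 hPa = 33000 Pa, q̄ = 0.000843 kg/kg → 0.000843 × 33000 / 9.8 = 2.84 mm
Layer 380–300 hPa: Δp = 80 hPa = 8000 Pa, q̄ = 0.000305 kg/kg → 0.000305 × 8000 / 9.8 = 0.25 mm
PW = 9.75 + 3.01 + 3.85 + 2.84 + 0.25 = 19.70 ≈ 19.7 mm.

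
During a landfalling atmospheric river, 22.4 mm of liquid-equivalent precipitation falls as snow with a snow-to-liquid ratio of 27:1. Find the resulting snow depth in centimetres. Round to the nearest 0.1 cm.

snow depth ≈ 60.5 cm

Snow depth = liquid × ratio = 22.4 mm × 27 = 604.8 mm = 60.5 cm.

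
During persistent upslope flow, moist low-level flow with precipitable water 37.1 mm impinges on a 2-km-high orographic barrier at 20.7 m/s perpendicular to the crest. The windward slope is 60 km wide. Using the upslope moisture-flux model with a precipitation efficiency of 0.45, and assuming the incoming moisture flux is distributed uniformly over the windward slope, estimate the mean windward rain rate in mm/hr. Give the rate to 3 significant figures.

R ≈ 20.7 mm/hr

Incoming column moisture flux per unit ridge length: F = V × PW = 20.7 × 37.1 = 767.97 mm·m/s.
Spread over the 60 km slope with efficiency ε = 0.45: R = ε·F/W = 0.45 × 767.97 / 60000 m = 5.760e-03 mm/s.
R = 5.760e-03 × 3600 = 20.7 mm/hr.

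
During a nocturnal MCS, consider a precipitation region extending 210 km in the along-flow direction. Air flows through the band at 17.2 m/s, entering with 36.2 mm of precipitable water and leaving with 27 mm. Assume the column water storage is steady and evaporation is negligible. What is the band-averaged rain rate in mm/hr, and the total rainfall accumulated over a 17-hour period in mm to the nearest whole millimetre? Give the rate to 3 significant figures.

Column moisture flux per unit crosswind length is F = V × PW.
Inflow: F_in = 17.2 × 36.2 = 622.64 mm·m/s
Outflow: F_out = 17.2 × 27 = 464.4 mm·m/s
Steady-state rate R = (F_in − F_out)/L = (622.64 − 464.4) / 210000 m = 7.535e-04 mm/s.
R = 7.535e-04 × 3600 = 2.71 mm/hr.
Over 17 h: total = 2.71 × 17 = 46.07 ≈ 46 mm.

R ≈ 2.71 mm/hr; total ≈ 46 mm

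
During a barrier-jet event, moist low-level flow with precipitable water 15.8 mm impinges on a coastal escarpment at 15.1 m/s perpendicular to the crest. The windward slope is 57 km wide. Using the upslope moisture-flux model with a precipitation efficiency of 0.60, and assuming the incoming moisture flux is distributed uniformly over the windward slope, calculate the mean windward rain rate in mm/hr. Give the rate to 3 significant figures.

Incoming column moisture flux per unit ridge length: F = V × PW = 15.1 × 15.8 = 238.58 mm·m/s.
Spread over the 57 km slope with efficiency ε = 0.60: R = ε·F/W = 0.60 × 238.58 / 57000 m = 2.511e-03 mm/s.
R = 2.511e-03 × 3600 = 9.04 mm/hr.

R ≈ 9.04 mm/hr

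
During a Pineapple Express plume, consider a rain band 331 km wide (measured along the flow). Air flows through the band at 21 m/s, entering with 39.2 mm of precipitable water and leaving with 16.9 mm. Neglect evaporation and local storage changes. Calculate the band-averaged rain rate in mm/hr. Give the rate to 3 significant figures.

Column moisture flux per unit crosswind length is F = V × PW.
Inflow: F_in = 21 × 39.2 = 823.2 mm·m/s
Outflow: F_out = 21 × 16.9 = 354.9 mm·m/s
Steady-state rate R = (F_in − F_out)/L = (823.2 − 354.9) / 331000 m = 1.415e-03 mm/s.
R = 1.415e-03 × 3600 = 5.09 mm/hr.

R ≈ 5.09 mm/hr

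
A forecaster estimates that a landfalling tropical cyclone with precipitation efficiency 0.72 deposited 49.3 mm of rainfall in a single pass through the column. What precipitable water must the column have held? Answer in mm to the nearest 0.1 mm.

PW ≈ 68.5 mm

PW = rainfall / ε = 49.3 / 0.72 = 68.5 mm.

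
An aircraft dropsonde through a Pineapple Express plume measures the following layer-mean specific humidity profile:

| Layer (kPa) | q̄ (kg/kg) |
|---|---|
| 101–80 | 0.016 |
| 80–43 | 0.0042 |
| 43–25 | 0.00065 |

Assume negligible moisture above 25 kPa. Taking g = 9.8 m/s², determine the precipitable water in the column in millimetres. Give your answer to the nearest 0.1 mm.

PW ≈ 51.3 mm

Precipitable water is the column-integrated vapour mass per unit area: PW = (1/g) Σ q̄ Δp, with q in kg/kg and Δp in Pa (1 kg/m² of water = 1 mm).
Layer 101–80 kPa: Δp = 210 hPa = 21000 Pa, q̄ = 0.016 kg/kg → 0.016 × 21000 / 9.8 = 34.29 mm
Layer 80–43 kPa: Δp = 370 hPa = 37000 Pa, q̄ = 0.0042 kg/kg → 0.0042 × 37000 / 9.8 = 15.86 mm
Layer 43–25 kPa: Δp = 180 hPa = 18000 Pa, q̄ = 0.00065 kg/kg → 0.00065 × 18000 / 9.8 = 1.19 mm
PW = 34.29 + 15.86 + 1.19 = 51.34 ≈ 51.3 mm.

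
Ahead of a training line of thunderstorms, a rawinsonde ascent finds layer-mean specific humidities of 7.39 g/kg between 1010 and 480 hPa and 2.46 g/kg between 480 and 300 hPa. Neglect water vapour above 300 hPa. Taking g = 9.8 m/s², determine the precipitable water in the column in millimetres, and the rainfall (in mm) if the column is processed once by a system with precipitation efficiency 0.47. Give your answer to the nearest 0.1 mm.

PW ≈ 44.5 mm; rainfall ≈ 20.9 mm

Precipitable water is the column-integrated vapour mass per unit area: PW = (1/g) Σ q̄ Δp, with q in kg/kg and Δp in Pa (1 kg/m² of water = 1 mm).
Layer 1010–480 hPa: Δp = 530 hPa = 53000 Pa, q̄ = 0.00739 kg/kg → 0.00739 × 53000 / 9.8 = 39.97 mm
Layer 480–300 hPa: Δp = 180 hPa = 18000 Pa, q̄ = 0.00246 kg/kg → 0.00246 × 18000 / 9.8 = 4.52 mm
PW = 39.97 + 4.52 = 44.49 ≈ 44.5 mm.
Rainfall = ε × PW = 0.47 × 44.5 = 20.9 mm.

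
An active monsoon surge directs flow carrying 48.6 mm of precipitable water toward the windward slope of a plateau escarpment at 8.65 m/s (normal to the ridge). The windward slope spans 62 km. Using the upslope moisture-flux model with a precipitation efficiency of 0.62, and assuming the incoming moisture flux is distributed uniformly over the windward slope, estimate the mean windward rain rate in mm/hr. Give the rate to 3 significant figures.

R ≈ 15.1 mm/hr

Incoming column moisture flux per unit ridge length: F = V × PW = 8.65 × 48.6 = 420.39 mm·m/s.
Spread over the 62 km slope with efficiency ε = 0.62: R = ε·F/W = 0.62 × 420.39 / 62000 m = 4.204e-03 mm/s.
R = 4.204e-03 × 3600 = 15.1 mm/hr.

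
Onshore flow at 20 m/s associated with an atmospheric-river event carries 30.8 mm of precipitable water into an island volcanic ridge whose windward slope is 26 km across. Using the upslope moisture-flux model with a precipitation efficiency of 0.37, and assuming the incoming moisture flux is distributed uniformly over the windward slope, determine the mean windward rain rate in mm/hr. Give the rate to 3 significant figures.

Incoming column moisture flux per unit ridge length: F = V × PW = 20 × 30.8 = 616 mm·m/s.
Spread over the 26 km slope with efficiency ε = 0.37: R = ε·F/W = 0.37 × 616 / 26000 m = 8.766e-03 mm/s.
R = 8.766e-03 × 3600 = 31.6 mm/hr.

R ≈ 31.6 mm/hr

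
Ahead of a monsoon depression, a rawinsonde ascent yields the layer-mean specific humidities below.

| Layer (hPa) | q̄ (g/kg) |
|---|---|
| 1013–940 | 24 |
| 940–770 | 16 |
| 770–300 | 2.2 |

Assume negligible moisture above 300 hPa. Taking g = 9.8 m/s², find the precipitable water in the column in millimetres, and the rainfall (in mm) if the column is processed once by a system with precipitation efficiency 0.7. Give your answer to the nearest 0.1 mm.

PW ≈ 56.2 mm; rainfall ≈ 39.3 mm

Precipitable water is the column-integrated vapour mass per unit area: PW = (1/g) Σ q̄ Δp, with q in kg/kg and Δp in Pa (1 kg/m² of water = 1 mm).
Layer 1013–940 hPa: Δp = 73 hPa = 7300 Pa, q̄ = 0.024 kg/kg → 0.024 × 7300 / 9.8 = 17.88 mm
Layer 940–770 hPa: Δp = 170 hPa = 17000 Pa, q̄ = 0.016 kg/kg → 0.016 × 17000 / 9.8 = 27.76 mm
Layer 770–300 hPa: Δp = 470 hPa = 47000 Pa, q̄ = 0.0022 kg/kg → 0.0022 × 47000 / 9.8 = 10.55 mm
PW = 17.88 + 27.76 + 10.55 = 56.19 ≈ 56.2 mm.
Rainfall = ε × PW = 0.7 × 56.2 = 39.3 mm.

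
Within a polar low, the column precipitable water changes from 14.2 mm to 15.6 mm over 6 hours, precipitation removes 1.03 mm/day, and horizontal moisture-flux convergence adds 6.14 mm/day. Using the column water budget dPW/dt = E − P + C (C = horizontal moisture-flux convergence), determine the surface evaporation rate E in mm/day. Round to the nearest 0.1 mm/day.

dPW/dt = (15.6 − 14.2) mm / (6/24 day) = +5.600 mm/day.
E = dPW/dt + P − C = (+5.600) + 1.03 − (6.14) = 0.5 mm/day.

E ≈ 0.5 mm/day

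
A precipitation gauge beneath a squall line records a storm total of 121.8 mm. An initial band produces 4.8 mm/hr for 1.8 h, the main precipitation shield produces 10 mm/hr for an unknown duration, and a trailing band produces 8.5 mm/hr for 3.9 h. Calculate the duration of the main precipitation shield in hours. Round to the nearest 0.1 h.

duration ≈ 8.0 h

Known phases: 4.8 × 1.8 + 8.5 × 3.9 = 8.64 + 33.15 = 41.79 mm.
Remaining depth = 121.8 − 41.79 = 80.01 mm.
Duration = 80.01 / 10 = 8.0 h.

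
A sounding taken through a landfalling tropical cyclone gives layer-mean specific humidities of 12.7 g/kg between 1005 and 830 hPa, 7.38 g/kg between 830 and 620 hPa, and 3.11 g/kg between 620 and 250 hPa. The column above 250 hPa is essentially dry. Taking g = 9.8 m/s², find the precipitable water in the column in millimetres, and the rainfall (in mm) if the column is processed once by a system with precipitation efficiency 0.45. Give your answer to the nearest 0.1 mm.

PW ≈ 50.2 mm; rainfall ≈ 22.6 mm

Precipitable water is the column-integrated vapour mass per unit area: PW = (1/g) Σ q̄ Δp, with q in kg/kg and Δp in Pa (1 kg/m² of water = 1 mm).
Layer 1005–830 hPa: Δp = 175 hPa = 17500 Pa, q̄ = 0.0127 kg/kg → 0.0127 × 17500 / 9.8 = 22.68 mm
Layer 830–620 hPa: Δp = 210 hPa = 21000 Pa, q̄ = 0.00738 kg/kg → 0.00738 × 21000 / 9.8 = 15.81 mm
Layer 620–250 hPa: Δp = 370 hPa = 37000 Pa, q̄ = 0.00311 kg/kg → 0.00311 × 37000 / 9.8 = 11.74 mm
PW = 22.68 + 15.81 + 11.74 = 50.23 ≈ 50.2 mm.
Rainfall = ε × PW = 0.45 × 50.2 = 22.6 mm.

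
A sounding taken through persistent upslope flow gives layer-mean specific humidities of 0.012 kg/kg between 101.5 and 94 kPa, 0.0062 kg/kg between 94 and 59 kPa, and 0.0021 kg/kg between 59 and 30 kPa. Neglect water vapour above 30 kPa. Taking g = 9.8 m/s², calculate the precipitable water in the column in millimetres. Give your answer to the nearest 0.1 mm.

PW ≈ 37.5 mm

Precipitable water is the column-integrated vapour mass per unit area: PW = (1/g) Σ q̄ Δp, with q in kg/kg and Δp in Pa (1 kg/m² of water = 1 mm).
Layer 101.5–94 kPa: Δp = 75 hPa = 7500 Pa, q̄ = 0.012 kg/kg → 0.012 × 7500 / 9.8 = 9.18 mm
Layer 94–59 kPa: Δp = 350 hPa = 35000 Pa, q̄ = 0.0062 kg/kg → 0.0062 × 35000 / 9.8 = 22.14 mm
Layer 59–30 kPa: Δp = 290 hPa = 29000 Pa, q̄ = 0.0021 kg/kg → 0.0021 × 29000 / 9.8 = 6.21 mm
PW = 9.18 + 22.14 + 6.21 = 37.53 ≈ 37.5 mm.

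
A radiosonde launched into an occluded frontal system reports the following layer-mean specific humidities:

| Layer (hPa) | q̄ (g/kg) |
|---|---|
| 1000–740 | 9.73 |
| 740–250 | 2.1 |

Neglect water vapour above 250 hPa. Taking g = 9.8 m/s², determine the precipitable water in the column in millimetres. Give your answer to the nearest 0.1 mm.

Precipitable water is the column-integrated vapour mass per unit area: PW = (1/g) Σ q̄ Δp, with q in kg/kg and Δp in Pa (1 kg/m² of water = 1 mm).
Layer 1000–740 hPa: Δp = 260 hPa = 26000 Pa, q̄ = 0.00973 kg/kg → 0.00973 × 26000 / 9.8 = 25.81 mm
Layer 740–250 hPa: Δp = 490 hPa = 49000 Pa, q̄ = 0.0021 kg/kg → 0.0021 × 49000 / 9.8 = 10.50 mm
PW = 25.81 + 10.50 = 36.31 ≈ 36.3 mm.

PW ≈ 36.3 mm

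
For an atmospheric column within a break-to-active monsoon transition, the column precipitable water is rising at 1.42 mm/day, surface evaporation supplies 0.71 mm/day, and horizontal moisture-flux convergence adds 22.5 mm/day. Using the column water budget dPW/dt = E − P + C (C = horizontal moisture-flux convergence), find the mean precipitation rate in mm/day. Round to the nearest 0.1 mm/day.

P ≈ 21.8 mm/day

dPW/dt = +1.42 mm/day.
P = E + C − dPW/dt = 0.71 + (22.5) − (+1.42) = 21.8 mm/day.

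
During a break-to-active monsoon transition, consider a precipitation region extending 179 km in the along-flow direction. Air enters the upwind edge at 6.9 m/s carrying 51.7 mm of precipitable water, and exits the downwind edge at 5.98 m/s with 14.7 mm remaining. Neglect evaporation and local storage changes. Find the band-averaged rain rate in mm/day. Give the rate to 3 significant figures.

Column moisture flux per unit crosswind length is F = V × PW.
Inflow: F_in = 6.9 × 51.7 = 356.73 mm·m/s
Outflow: F_out = 5.98 × 14.7 = 87.906 mm·m/s
Steady-state rate R = (F_in − F_out)/L = (356.73 − 87.906) / 179000 m = 1.502e-03 mm/s.
R = 1.502e-03 × 3600 × 24 = 130 mm/day.

R ≈ 130 mm/day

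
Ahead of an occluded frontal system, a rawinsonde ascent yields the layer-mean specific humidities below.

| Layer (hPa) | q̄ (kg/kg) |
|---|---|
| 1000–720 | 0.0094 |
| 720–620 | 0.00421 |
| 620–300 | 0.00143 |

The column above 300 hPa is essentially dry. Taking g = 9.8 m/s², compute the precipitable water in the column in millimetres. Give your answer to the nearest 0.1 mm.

PW ≈ 35.8 mm

Precipitable water is the column-integrated vapour mass per unit area: PW = (1/g) Σ q̄ Δp, with q in kg/kg and Δp in Pa (1 kg/m² of water = 1 mm).
Layer 1000–720 hPa: Δp = 280 hPa = 28000 Pa, q̄ = 0.0094 kg/kg → 0.0094 × 28000 / 9.8 = 26.86 mm
Layer 720–620 hPa: Δp = 100 hPa = 10000 Pa, q̄ = 0.00421 kg/kg → 0.00421 × 10000 / 9.8 = 4.30 mm
Layer 620–300 hPa: Δp = 320 hPa = 32000 Pa, q̄ = 0.00143 kg/kg → 0.00143 × 32000 / 9.8 = 4.67 mm
PW = 26.86 + 4.30 + 4.67 = 35.83 ≈ 35.8 mm.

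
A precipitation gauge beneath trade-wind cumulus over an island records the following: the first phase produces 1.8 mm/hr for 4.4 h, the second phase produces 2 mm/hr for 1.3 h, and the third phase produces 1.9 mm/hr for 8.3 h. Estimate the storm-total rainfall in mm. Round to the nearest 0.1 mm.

Total = Σ Rᵢ Δtᵢ = 1.8 × 4.4 + 2 × 1.3 + 1.9 × 8.3
      = 7.92 + 2.6 + 15.77 = 26.3 mm.

total ≈ 26.3 mm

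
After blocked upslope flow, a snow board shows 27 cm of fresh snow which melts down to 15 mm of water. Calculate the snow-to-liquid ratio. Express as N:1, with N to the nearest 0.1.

Ratio = snow depth / SWE = 270 mm / 15 mm = 18.0, i.e. 18.0:1.

ratio ≈ 18.0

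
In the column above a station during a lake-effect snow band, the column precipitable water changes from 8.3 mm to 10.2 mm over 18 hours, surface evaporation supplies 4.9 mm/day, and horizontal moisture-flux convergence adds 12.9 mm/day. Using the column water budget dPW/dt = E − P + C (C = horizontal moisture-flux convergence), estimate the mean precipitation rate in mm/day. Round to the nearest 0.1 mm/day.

P ≈ 15.3 mm/day

dPW/dt = (10.2 − 8.3) mm / (18/24 day) = +2.533 mm/day.
P = E + C − dPW/dt = 4.9 + (12.9) − (+2.533) = 15.3 mm/day.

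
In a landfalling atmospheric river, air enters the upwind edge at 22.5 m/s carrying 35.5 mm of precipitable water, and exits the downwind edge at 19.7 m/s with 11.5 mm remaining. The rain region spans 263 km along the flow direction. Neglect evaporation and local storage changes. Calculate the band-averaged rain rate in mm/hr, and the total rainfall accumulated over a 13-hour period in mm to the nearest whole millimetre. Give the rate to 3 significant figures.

Column moisture flux per unit crosswind length is F = V × PW.
Inflow: F_in = 22.5 × 35.5 = 798.75 mm·m/s
Outflow: F_out = 19.7 × 11.5 = 226.55 mm·m/s
Steady-state rate R = (F_in − F_out)/L = (798.75 − 226.55) / 263000 m = 2.176e-03 mm/s.
R = 2.176e-03 × 3600 = 7.83 mm/hr.
Over 13 h: total = 7.83 × 13 = 101.79 ≈ 102 mm.

R ≈ 7.83 mm/hr; total ≈ 102 mm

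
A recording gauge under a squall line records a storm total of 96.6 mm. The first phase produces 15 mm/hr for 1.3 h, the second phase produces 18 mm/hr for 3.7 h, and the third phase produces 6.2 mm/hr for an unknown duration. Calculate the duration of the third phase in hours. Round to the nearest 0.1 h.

Known phases: 15 × 1.3 + 18 × 3.7 = 19.5 + 66.6 = 86.1 mm.
Remaining depth = 96.6 − 86.1 = 10.5 mm.
Duration = 10.5 / 6.2 = 1.7 h.

duration ≈ 1.7 h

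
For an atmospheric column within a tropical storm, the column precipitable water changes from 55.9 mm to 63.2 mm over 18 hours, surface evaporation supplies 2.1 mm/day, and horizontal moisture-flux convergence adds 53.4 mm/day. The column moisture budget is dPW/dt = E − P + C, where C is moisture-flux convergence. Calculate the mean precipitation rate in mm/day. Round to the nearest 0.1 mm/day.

P ≈ 45.8 mm/day

dPW/dt = (63.2 − 55.9) mm / (18/24 day) = +9.733 mm/day.
P = E + C − dPW/dt = 2.1 + (53.4) − (+9.733) = 45.8 mm/day.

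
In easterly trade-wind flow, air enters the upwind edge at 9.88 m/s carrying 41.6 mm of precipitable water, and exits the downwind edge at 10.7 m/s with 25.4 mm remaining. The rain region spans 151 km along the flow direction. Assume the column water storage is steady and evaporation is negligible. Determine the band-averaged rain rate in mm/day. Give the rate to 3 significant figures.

Column moisture flux per unit crosswind length is F = V × PW.
Inflow: F_in = 9.88 × 41.6 = 411.008 mm·m/s
Outflow: F_out = 10.7 × 25.4 = 271.78 mm·m/s
Steady-state rate R = (F_in − F_out)/L = (411.008 − 271.78) / 151000 m = 9.220e-04 mm/s.
R = 9.220e-04 × 3600 × 24 = 79.7 mm/day.

R ≈ 79.7 mm/day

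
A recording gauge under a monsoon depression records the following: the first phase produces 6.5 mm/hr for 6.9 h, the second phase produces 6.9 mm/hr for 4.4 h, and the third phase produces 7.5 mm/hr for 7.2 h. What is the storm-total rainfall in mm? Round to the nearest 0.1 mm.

Total = Σ Rᵢ Δtᵢ = 6.5 × 6.9 + 6.9 × 4.4 + 7.5 × 7.2
      = 44.85 + 30.36 + 54 = 129.2 mm.

total ≈ 129.2 mm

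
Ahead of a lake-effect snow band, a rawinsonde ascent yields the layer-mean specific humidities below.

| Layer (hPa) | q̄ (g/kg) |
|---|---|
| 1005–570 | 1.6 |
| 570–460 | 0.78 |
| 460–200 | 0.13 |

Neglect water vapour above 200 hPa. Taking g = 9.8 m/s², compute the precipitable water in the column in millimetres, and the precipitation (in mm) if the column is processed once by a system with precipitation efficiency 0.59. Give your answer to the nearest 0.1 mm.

PW ≈ 8.3 mm; precipitation ≈ 4.9 mm

Precipitable water is the column-integrated vapour mass per unit area: PW = (1/g) Σ q̄ Δp, with q in kg/kg and Δp in Pa (1 kg/m² of water = 1 mm).
Layer 1005–570 hPa: Δp = 435 hPa = 43500 Pa, q̄ = 0.0016 kg/kg → 0.0016 × 43500 / 9.8 = 7.10 mm
Layer 570–460 hPa: Δp = 110 hPa = 11000 Pa, q̄ = 0.00078 kg/kg → 0.00078 × 11000 / 9.8 = 0.88 mm
Layer 460–200 hPa: Δp = 260 hPa = 26000 Pa, q̄ = 0.00013 kg/kg → 0.00013 × 26000 / 9.8 = 0.34 mm
PW = 7.10 + 0.88 + 0.34 = 8.32 ≈ 8.3 mm.
Precipitation = ε × PW = 0.59 × 8.3 = 4.9 mm.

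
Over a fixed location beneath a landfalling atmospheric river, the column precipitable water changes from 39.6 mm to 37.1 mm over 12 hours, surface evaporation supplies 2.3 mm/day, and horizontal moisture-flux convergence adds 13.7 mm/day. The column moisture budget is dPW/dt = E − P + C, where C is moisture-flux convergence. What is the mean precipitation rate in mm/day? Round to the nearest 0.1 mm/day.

dPW/dt = (37.1 − 39.6) mm / (12/24 day) = -5.000 mm/day.
P = E + C − dPW/dt = 2.3 + (13.7) − (-5.000) = 21.0 mm/day.

P ≈ 21.0 mm/day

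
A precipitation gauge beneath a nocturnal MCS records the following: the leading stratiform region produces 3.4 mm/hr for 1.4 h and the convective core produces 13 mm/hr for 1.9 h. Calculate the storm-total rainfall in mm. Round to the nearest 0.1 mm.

Total = Σ Rᵢ Δtᵢ = 3.4 × 1.4 + 13 × 1.9
      = 4.76 + 24.7 = 29.5 mm.

total ≈ 29.5 mm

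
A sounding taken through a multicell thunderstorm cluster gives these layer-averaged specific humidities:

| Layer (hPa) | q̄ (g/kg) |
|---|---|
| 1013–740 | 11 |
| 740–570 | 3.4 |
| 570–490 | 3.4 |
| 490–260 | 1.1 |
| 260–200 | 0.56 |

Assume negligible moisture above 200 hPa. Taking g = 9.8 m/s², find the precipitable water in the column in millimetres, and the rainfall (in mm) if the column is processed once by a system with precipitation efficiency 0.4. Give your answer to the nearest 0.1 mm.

PW ≈ 42.2 mm; rainfall ≈ 16.9 mm

Precipitable water is the column-integrated vapour mass per unit area: PW = (1/g) Σ q̄ Δp, with q in kg/kg and Δp in Pa (1 kg/m² of water = 1 mm).
Layer 1013–740 hPa: Δp = 273 hPa = 27300 Pa, q̄ = 0.011 kg/kg → 0.011 × 27300 / 9.8 = 30.64 mm
Layer 740–570 hPa: Δp = 170 hPa = 17000 Pa, q̄ = 0.0034 kg/kg → 0.0034 × 17000 / 9.8 = 5.90 mm
Layer 570–490 hPa: Δp = 80 hPa = 8000 Pa, q̄ = 0.0034 kg/kg → 0.0034 × 8000 / 9.8 = 2.78 mm
Layer 490–260 hPa: Δp = 230 hPa = 23000 Pa, q̄ = 0.0011 kg/kg → 0.0011 × 23000 / 9.8 = 2.58 mm
Layer 260–200 hPa: Δp = 60 hPa = 6000 Pa, q̄ = 0.00056 kg/kg → 0.00056 × 6000 / 9.8 = 0.34 mm
PW = 30.64 + 5.90 + 2.78 + 2.58 + 0.34 = 42.24 ≈ 42.2 mm.
Rainfall = ε × PW = 0.4 × 42.2 = 16.9 mm.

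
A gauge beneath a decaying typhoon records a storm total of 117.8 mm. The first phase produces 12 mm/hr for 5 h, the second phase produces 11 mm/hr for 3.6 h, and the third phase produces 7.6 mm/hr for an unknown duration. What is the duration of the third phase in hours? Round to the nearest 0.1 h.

duration ≈ 2.4 h

Known phases: 12 × 5 + 11 × 3.6 = 60 + 39.6 = 99.6 mm.
Remaining depth = 117.8 − 99.6 = 18.2 mm.
Duration = 18.2 / 7.6 = 2.4 h.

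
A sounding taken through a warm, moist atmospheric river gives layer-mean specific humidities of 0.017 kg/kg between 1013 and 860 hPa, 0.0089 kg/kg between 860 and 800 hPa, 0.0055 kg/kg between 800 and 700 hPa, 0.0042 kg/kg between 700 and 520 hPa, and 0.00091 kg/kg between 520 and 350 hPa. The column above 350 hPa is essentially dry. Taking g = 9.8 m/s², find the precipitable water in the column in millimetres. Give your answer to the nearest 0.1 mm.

PW ≈ 46.9 mm

Precipitable water is the column-integrated vapour mass per unit area: PW = (1/g) Σ q̄ Δp, with q in kg/kg and Δp in Pa (1 kg/m² of water = 1 mm).
Layer 1013–860 hPa: Δp = 153 hPa = 15300 Pa, q̄ = 0.017 kg/kg → 0.017 × 15300 / 9.8 = 26.54 mm
Layer 860–800 hPa: Δp = 60 hPa = 6000 Pa, q̄ = 0.0089 kg/kg → 0.0089 × 6000 / 9.8 = 5.45 mm
Layer 800–700 hPa: Δp = 100 hPa = 10000 Pa, q̄ = 0.0055 kg/kg → 0.0055 × 10000 / 9.8 = 5.61 mm
Layer 700–520 hPa: Δp = 180 hPa = 18000 Pa, q̄ = 0.0042 kg/kg → 0.0042 × 18000 / 9.8 = 7.71 mm
Layer 520–350 hPa: Δp = 170 hPa = 17000 Pa, q̄ = 0.00091 kg/kg → 0.00091 × 17000 / 9.8 = 1.58 mm
PW = 26.54 + 5.45 + 5.61 + 7.71 + 1.58 = 46.89 ≈ 46.9 mm.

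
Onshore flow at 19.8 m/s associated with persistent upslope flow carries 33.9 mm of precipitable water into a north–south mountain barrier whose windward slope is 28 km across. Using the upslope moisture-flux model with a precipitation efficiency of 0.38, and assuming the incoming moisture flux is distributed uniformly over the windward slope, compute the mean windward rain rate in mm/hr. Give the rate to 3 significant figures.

Incoming column moisture flux per unit ridge length: F = V × PW = 19.8 × 33.9 = 671.22 mm·m/s.
Spread over the 28 km slope with efficiency ε = 0.38: R = ε·F/W = 0.38 × 671.22 / 28000 m = 9.109e-03 mm/s.
R = 9.109e-03 × 3600 = 32.8 mm/hr.

R ≈ 32.8 mm/hr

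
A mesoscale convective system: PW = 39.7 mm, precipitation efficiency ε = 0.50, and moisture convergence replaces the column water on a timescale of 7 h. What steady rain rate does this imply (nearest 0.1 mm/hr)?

R ≈ 2.8 mm/hr

Each overturning extracts ε × PW = 0.50 × 39.7 = 19.85 mm.
Rate = ε·PW / τ = 19.85 / 7 h = 2.8 mm/hr.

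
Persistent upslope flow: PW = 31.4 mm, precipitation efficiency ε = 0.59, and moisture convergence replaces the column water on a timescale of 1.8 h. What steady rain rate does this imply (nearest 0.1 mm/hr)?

Each overturning extracts ε × PW = 0.59 × 31.4 = 18.526 mm.
Rate = ε·PW / τ = 18.526 / 1.8 h = 10.3 mm/hr.

R ≈ 10.3 mm/hr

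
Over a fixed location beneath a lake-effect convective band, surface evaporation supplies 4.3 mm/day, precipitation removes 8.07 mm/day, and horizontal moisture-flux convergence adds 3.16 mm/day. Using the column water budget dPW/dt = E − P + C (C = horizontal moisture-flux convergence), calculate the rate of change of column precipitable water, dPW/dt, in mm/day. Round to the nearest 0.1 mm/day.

dPW/dt ≈ -0.6 mm/day

dPW/dt = E − P + C = 4.3 − 8.07 + (3.16) = -0.6 mm/day.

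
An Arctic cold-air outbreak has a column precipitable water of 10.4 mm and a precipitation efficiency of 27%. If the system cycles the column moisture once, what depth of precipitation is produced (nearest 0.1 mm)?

Precipitation = ε × PW = 0.27 × 10.4 = 2.8 mm.

precipitation ≈ 2.8 mm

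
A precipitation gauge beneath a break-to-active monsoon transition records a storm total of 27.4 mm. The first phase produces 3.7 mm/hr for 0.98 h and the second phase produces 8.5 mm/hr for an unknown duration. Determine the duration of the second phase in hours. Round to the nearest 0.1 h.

Known phases: 3.7 × 0.98 = 3.626 mm.
Remaining depth = 27.4 − 3.626 = 23.774 mm.
Duration = 23.774 / 8.5 = 2.8 h.

duration ≈ 2.8 h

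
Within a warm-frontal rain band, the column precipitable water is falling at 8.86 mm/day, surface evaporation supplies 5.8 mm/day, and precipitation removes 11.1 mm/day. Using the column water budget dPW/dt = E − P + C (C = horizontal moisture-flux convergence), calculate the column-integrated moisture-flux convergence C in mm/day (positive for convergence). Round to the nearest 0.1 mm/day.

C ≈ -3.6 mm/day

dPW/dt = -8.86 mm/day.
C = dPW/dt − E + P = (-8.86) − 5.8 + 11.1 = -3.6 mm/day.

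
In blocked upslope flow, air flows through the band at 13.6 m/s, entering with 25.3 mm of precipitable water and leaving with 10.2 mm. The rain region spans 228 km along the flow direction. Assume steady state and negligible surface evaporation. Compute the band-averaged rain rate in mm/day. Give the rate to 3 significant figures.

Column moisture flux per unit crosswind length is F = V × PW.
Inflow: F_in = 13.6 × 25.3 = 344.08 mm·m/s
Outflow: F_out = 13.6 × 10.2 = 138.72 mm·m/s
Steady-state rate R = (F_in − F_out)/L = (344.08 − 138.72) / 228000 m = 9.007e-04 mm/s.
R = 9.007e-04 × 3600 × 24 = 77.8 mm/day.

R ≈ 77.8 mm/day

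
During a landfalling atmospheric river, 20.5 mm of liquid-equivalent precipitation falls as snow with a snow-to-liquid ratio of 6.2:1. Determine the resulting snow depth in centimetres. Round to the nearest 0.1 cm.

Snow depth = liquid × ratio = 20.5 mm × 6.2 = 127.1 mm = 12.7 cm.

snow depth ≈ 12.7 cm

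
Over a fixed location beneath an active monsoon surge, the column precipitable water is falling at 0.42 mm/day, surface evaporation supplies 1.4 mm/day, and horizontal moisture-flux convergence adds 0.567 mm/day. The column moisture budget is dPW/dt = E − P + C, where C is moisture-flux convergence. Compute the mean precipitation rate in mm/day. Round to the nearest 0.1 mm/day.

P ≈ 2.4 mm/day

dPW/dt = -0.42 mm/day.
P = E + C − dPW/dt = 1.4 + (0.567) − (-0.42) = 2.4 mm/day.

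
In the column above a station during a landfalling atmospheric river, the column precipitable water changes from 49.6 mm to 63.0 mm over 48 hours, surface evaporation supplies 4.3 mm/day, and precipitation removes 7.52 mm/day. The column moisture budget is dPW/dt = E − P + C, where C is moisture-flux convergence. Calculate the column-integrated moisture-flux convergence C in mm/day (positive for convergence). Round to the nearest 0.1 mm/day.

dPW/dt = (63.0 − 49.6) mm / (48/24 day) = +6.700 mm/day.
C = dPW/dt − E + P = (+6.700) − 4.3 + 7.52 = 9.9 mm/day.

C ≈ 9.9 mm/day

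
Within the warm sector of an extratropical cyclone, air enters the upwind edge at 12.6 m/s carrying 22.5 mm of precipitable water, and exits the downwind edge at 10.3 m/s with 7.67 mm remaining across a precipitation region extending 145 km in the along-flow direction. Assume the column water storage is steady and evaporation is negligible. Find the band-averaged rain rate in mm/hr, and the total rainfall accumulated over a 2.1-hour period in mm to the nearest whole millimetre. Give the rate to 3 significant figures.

Column moisture flux per unit crosswind length is F = V × PW.
Inflow: F_in = 12.6 × 22.5 = 283.5 mm·m/s
Outflow: F_out = 10.3 × 7.67 = 79.001 mm·m/s
Steady-state rate R = (F_in − F_out)/L = (283.5 − 79.001) / 145000 m = 1.410e-03 mm/s.
R = 1.410e-03 × 3600 = 5.08 mm/hr.
Over 2.1 h: total = 5.08 × 2.1 = 10.668 ≈ 11 mm.

R ≈ 5.08 mm/hr; total ≈ 11 mm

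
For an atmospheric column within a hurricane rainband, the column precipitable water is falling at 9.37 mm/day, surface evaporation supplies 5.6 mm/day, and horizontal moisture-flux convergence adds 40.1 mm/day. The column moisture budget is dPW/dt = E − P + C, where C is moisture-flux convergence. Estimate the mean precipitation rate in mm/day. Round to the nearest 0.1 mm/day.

P ≈ 55.1 mm/day

dPW/dt = -9.37 mm/day.
P = E + C − dPW/dt = 5.6 + (40.1) − (-9.37) = 55.1 mm/day.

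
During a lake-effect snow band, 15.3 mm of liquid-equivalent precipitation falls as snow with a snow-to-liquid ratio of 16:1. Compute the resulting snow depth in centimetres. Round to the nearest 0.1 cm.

Snow depth = liquid × ratio = 15.3 mm × 16 = 244.8 mm = 24.5 cm.

snow depth ≈ 24.5 cm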